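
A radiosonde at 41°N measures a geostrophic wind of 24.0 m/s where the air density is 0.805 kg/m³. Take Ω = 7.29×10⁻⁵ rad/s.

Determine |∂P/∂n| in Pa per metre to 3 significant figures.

1.85×10⁻³ Pa/m

Coriolis parameter at 41°N:
f = 2Ω sin φ = 2 × 7.29×10⁻⁵ × sin 41° = 9.57×10⁻⁵ s⁻¹
Geostrophic balance rearranged: |∂P/∂n| = f ρ V_g
|∂P/∂n| = 9.57×10⁻⁵ × 0.805 × 24.0 = 1.85×10⁻³ Pa/m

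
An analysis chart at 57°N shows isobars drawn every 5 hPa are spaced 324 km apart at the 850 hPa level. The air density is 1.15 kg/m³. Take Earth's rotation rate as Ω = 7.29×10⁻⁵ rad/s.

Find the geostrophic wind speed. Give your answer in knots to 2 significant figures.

21 knots

Coriolis parameter at 57°N:
f = 2Ω sin φ = 2 × 7.29×10⁻⁵ × sin 57° = 1.22×10⁻⁴ s⁻¹
Pressure gradient: |∂P/∂n| = 500 Pa / 324000 m = 1.54×10⁻³ Pa/m
Geostrophic balance (pressure-gradient force = Coriolis force):
V_g = (1/(fρ)) |∂P/∂n| = 1.54×10⁻³ / (1.22×10⁻⁴ × 1.15) = 11.0 m/s
Converting: 11.0 m/s × 1.944 = 21 knots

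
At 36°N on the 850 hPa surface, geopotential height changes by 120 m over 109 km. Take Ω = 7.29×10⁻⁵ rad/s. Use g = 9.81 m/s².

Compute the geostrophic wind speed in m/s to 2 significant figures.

Coriolis parameter at 36°N:
f = 2Ω sin φ = 2 × 7.29×10⁻⁵ × sin 36° = 8.57×10⁻⁵ s⁻¹
Height gradient: |∂Z/∂n| = 120 m / 109000 m = 1.10×10⁻³
On a pressure surface, geostrophic balance gives V_g = (g/f)|∂Z/∂n|:
V_g = 9.81 × 1.10×10⁻³ / 8.57×10⁻⁵ = 126 m/s

130 m/s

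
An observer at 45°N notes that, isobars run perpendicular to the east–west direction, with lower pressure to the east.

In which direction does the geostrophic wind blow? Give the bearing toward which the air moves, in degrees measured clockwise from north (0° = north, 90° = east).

180°

The pressure-gradient force points toward the east (bearing 090°).
Geostrophic balance: in the Northern Hemisphere the Coriolis force deflects motion to the right, so the geostrophic wind blows 90° to the right of the pressure-gradient force (low pressure on the left).
Rotating 090° by 90° clockwise gives 180° — the wind blows toward the south.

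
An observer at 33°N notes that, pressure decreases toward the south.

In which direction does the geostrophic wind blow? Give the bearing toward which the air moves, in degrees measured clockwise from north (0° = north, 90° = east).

270°

The pressure-gradient force points toward the south (bearing 180°).
Geostrophic balance: in the Northern Hemisphere the Coriolis force deflects motion to the right, so the geostrophic wind blows 90° to the right of the pressure-gradient force (low pressure on the left).
Rotating 180° by 90° clockwise gives 270° — the wind blows toward the west.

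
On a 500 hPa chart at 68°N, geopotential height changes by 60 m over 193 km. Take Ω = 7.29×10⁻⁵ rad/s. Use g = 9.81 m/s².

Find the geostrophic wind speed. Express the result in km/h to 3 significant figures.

81.2 km/h

Coriolis parameter at 68°N:
f = 2Ω sin φ = 2 × 7.29×10⁻⁵ × sin 68° = 1.35×10⁻⁴ s⁻¹
Height gradient: |∂Z/∂n| = 60 m / 193000 m = 3.11×10⁻⁴
On a pressure surface, geostrophic balance gives V_g = (g/f)|∂Z/∂n|:
V_g = 9.81 × 3.11×10⁻⁴ / 1.35×10⁻⁴ = 22.6 m/s
Converting: 22.6 m/s × 3.6 = 81.2 km/h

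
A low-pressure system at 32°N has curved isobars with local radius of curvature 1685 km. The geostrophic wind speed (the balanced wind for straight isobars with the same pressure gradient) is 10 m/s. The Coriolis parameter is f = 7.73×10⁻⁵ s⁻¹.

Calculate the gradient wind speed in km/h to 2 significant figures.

Around a low, centrifugal force acts outward with Coriolis, so pressure-gradient force balances both:
(1/ρ)|∂P/∂n| = fV + V²/R  →  V² + fR·V − fR·V_g = 0
With fR = 7.73×10⁻⁵ × 1685×10³ m = 130 m/s:
V = [−fR + √((fR)² + 4 fR V_g)]/2 = [−130 + √(130² + 4×130×10)]/2 = 9.33 m/s
Subgeostrophic (V < V_g = 10 m/s), as expected around a low.
Converting: 9.33 m/s × 3.6 = 34 km/h

34 km/h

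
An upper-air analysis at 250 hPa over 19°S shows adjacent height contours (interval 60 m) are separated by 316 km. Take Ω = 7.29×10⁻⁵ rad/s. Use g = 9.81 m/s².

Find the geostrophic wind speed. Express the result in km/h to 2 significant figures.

140 km/h

Coriolis parameter at 19°S:
f = 2Ω sin φ = 2 × 7.29×10⁻⁵ × sin 19° = 4.75×10⁻⁵ s⁻¹
Height gradient: |∂Z/∂n| = 60 m / 316000 m = 1.90×10⁻⁴
On a pressure surface, geostrophic balance gives V_g = (g/f)|∂Z/∂n|:
V_g = 9.81 × 1.90×10⁻⁴ / 4.75×10⁻⁵ = 39.2 m/s
Converting: 39.2 m/s × 3.6 = 140 km/h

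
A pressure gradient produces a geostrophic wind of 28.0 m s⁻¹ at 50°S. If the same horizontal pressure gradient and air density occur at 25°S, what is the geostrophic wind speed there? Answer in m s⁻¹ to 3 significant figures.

50.8 m s⁻¹

With the same pressure gradient and density, V_g ∝ 1/f ∝ 1/sin φ.
V₂ = V₁ · sin φ₁ / sin φ₂ = 28.0 × sin 50° / sin 25°
V₂ = 28.0 × 0.7660/0.4226 = 50.8 m s⁻¹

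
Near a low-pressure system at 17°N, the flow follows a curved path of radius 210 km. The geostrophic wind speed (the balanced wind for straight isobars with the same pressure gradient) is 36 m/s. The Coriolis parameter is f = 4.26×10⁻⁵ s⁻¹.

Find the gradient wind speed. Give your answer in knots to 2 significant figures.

27 knots

Around a low, centrifugal force acts outward with Coriolis, so pressure-gradient force balances both:
(1/ρ)|∂P/∂n| = fV + V²/R  →  V² + fR·V − fR·V_g = 0
With fR = 4.26×10⁻⁵ × 210×10³ m = 8.95 m/s:
V = [−fR + √((fR)² + 4 fR V_g)]/2 = [−8.95 + √(8.95² + 4×8.95×36)]/2 = 14 m/s
Subgeostrophic (V < V_g = 36 m/s), as expected around a low.
Converting: 14 m/s × 1.944 = 27 knots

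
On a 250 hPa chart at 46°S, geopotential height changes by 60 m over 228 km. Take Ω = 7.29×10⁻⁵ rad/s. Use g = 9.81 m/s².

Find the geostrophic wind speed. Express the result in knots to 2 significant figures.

48 knots

Coriolis parameter at 46°S:
f = 2Ω sin φ = 2 × 7.29×10⁻⁵ × sin 46° = 1.05×10⁻⁴ s⁻¹
Height gradient: |∂Z/∂n| = 60 m / 228000 m = 2.63×10⁻⁴
On a pressure surface, geostrophic balance gives V_g = (g/f)|∂Z/∂n|:
V_g = 9.81 × 2.63×10⁻⁴ / 1.05×10⁻⁴ = 24.6 m/s
Converting: 24.6 m/s × 1.944 = 48 knots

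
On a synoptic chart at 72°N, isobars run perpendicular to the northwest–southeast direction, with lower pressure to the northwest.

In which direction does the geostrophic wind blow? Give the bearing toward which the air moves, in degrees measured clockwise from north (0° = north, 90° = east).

The pressure-gradient force points toward the northwest (bearing 315°).
Geostrophic balance: in the Northern Hemisphere the Coriolis force deflects motion to the right, so the geostrophic wind blows 90° to the right of the pressure-gradient force (low pressure on the left).
Rotating 315° by 90° clockwise gives 045° — the wind blows toward the northeast.

045°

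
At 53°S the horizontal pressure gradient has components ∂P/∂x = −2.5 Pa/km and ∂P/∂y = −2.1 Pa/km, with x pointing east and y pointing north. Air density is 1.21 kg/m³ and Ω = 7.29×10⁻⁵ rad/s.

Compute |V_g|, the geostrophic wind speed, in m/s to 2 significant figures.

23 m/s

Coriolis parameter at 53°S:
f = 2Ω sin φ = 2 × 7.29×10⁻⁵ × sin 53° = 1.16×10⁻⁴ s⁻¹
In the Southern Hemisphere f is negative: f = −1.16×10⁻⁴ s⁻¹.
Component geostrophic relations (x east, y north):
u_g = −(1/(fρ)) ∂P/∂y,  v_g = (1/(fρ)) ∂P/∂x
u_g = −(−2.1×10⁻³)/(−1.16×10⁻⁴ × 1.21) = −14.9 m/s;  v_g = (−2.5×10⁻³)/(−1.16×10⁻⁴ × 1.21) = 17.7 m/s
|V_g| = √(u_g² + v_g²) = 23.2 m/s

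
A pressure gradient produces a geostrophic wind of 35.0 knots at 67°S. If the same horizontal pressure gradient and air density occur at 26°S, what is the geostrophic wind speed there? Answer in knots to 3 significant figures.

73.5 knots

With the same pressure gradient and density, V_g ∝ 1/f ∝ 1/sin φ.
V₂ = V₁ · sin φ₁ / sin φ₂ = 35.0 × sin 67° / sin 26°
V₂ = 35.0 × 0.9205/0.4384 = 73.5 knots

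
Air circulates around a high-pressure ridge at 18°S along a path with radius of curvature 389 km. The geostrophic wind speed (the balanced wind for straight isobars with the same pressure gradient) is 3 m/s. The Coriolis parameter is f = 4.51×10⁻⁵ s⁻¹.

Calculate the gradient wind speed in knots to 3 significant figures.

7.47 knots

Around a high, pressure-gradient force acts outward with centrifugal, so Coriolis balances both:
fV = (1/ρ)|∂P/∂n| + V²/R  →  V² − fR·V + fR·V_g = 0
With fR = 4.51×10⁻⁵ × 389×10³ m = 17.5 m/s:
V = [fR − √((fR)² − 4 fR V_g)]/2 = [17.5 − √(17.5² − 4×17.5×3)]/2 = 3.84 m/s
Supergeostrophic (V > V_g = 3 m/s), as expected around a high.
Converting: 3.84 m/s × 1.944 = 7.47 knots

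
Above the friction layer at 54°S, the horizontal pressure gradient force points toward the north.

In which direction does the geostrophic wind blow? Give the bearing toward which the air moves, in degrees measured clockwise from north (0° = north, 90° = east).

270°

The pressure-gradient force points toward the north (bearing 000°).
Geostrophic balance: in the Southern Hemisphere the Coriolis force deflects motion to the left, so the geostrophic wind blows 90° to the left of the pressure-gradient force (low pressure on the right).
Rotating 000° by 90° counterclockwise gives 270° — the wind blows toward the west.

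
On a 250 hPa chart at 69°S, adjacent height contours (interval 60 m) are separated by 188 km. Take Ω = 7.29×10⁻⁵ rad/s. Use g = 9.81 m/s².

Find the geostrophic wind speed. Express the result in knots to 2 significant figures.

45 knots

Coriolis parameter at 69°S:
f = 2Ω sin φ = 2 × 7.29×10⁻⁵ × sin 69° = 1.36×10⁻⁴ s⁻¹
Height gradient: |∂Z/∂n| = 60 m / 188000 m = 3.19×10⁻⁴
On a pressure surface, geostrophic balance gives V_g = (g/f)|∂Z/∂n|:
V_g = 9.81 × 3.19×10⁻⁴ / 1.36×10⁻⁴ = 23.0 m/s
Converting: 23.0 m/s × 1.944 = 45 knots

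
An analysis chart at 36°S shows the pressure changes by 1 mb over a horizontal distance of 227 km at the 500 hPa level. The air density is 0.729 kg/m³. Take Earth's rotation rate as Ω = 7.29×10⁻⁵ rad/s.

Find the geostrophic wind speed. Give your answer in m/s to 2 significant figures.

Coriolis parameter at 36°S:
f = 2Ω sin φ = 2 × 7.29×10⁻⁵ × sin 36° = 8.57×10⁻⁵ s⁻¹
Pressure gradient: |∂P/∂n| = 100 Pa / 227000 m = 4.41×10⁻⁴ Pa/m
Geostrophic balance (pressure-gradient force = Coriolis force):
V_g = (1/(fρ)) |∂P/∂n| = 4.41×10⁻⁴ / (8.57×10⁻⁵ × 0.729) = 7.05 m/s

7.1 m/s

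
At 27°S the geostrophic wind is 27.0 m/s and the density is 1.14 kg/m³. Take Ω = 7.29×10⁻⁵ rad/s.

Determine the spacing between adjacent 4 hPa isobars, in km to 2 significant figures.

Coriolis parameter at 27°S:
f = 2Ω sin φ = 2 × 7.29×10⁻⁵ × sin 27° = 6.62×10⁻⁵ s⁻¹
Geostrophic balance rearranged: |∂P/∂n| = f ρ V_g
|∂P/∂n| = 6.62×10⁻⁵ × 1.14 × 27.0 = 2.04×10⁻³ Pa/m
Isobar spacing: Δn = ΔP/|∂P/∂n| = 400 Pa / 2.04×10⁻³ Pa/m = 196330 m ≈ 200 km

200 km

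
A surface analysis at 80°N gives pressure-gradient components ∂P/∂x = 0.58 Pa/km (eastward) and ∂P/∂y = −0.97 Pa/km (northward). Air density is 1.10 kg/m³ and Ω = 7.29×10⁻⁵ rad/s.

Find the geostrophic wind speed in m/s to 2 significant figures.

Coriolis parameter at 80°N:
f = 2Ω sin φ = 2 × 7.29×10⁻⁵ × sin 80° = 1.44×10⁻⁴ s⁻¹
Component geostrophic relations (x east, y north):
u_g = −(1/(fρ)) ∂P/∂y,  v_g = (1/(fρ)) ∂P/∂x
u_g = −(−0.97×10⁻³)/(1.44×10⁻⁴ × 1.10) = 6.14 m/s;  v_g = (0.58×10⁻³)/(1.44×10⁻⁴ × 1.10) = 3.67 m/s
|V_g| = √(u_g² + v_g²) = 7.16 m/s

7.2 m/s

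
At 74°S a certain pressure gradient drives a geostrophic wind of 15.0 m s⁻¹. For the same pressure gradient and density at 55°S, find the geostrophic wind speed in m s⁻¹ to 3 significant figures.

With the same pressure gradient and density, V_g ∝ 1/f ∝ 1/sin φ.
V₂ = V₁ · sin φ₁ / sin φ₂ = 15.0 × sin 74° / sin 55°
V₂ = 15.0 × 0.9613/0.8192 = 17.6 m s⁻¹

17.6 m s⁻¹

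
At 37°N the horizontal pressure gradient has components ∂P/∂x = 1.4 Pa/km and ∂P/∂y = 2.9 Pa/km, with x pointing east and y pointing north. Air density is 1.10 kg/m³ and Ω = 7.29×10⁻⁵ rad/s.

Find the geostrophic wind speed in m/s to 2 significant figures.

33 m/s

Coriolis parameter at 37°N:
f = 2Ω sin φ = 2 × 7.29×10⁻⁵ × sin 37° = 8.77×10⁻⁵ s⁻¹
Component geostrophic relations (x east, y north):
u_g = −(1/(fρ)) ∂P/∂y,  v_g = (1/(fρ)) ∂P/∂x
u_g = −(2.9×10⁻³)/(8.77×10⁻⁵ × 1.10) = −30.0 m/s;  v_g = (1.4×10⁻³)/(8.77×10⁻⁵ × 1.10) = 14.5 m/s
|V_g| = √(u_g² + v_g²) = 33.4 m/s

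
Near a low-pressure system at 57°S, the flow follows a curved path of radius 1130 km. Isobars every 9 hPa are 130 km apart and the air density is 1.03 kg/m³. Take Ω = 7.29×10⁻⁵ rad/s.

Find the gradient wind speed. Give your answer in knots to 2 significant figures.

Coriolis parameter at 57°S:
f = 2Ω sin φ = 2 × 7.29×10⁻⁵ × sin 57° = 1.22×10⁻⁴ s⁻¹
Pressure gradient: |∂P/∂n| = 900 Pa / 130000 m = 6.92×10⁻³ Pa/m
Geostrophic speed: V_g = |∂P/∂n|/(fρ) = 6.92×10⁻³/(1.22×10⁻⁴ × 1.03) = 55.0 m/s
Around a low, centrifugal force acts outward with Coriolis, so pressure-gradient force balances both:
(1/ρ)|∂P/∂n| = fV + V²/R  →  V² + fR·V − fR·V_g = 0
With fR = 1.22×10⁻⁴ × 1130×10³ m = 138 m/s:
V = [−fR + √((fR)² + 4 fR V_g)]/2 = [−138 + √(138² + 4×138×55)]/2 = 42.1 m/s
Subgeostrophic (V < V_g = 55 m/s), as expected around a low.
Converting: 42.1 m/s × 1.944 = 82 knots

82 knots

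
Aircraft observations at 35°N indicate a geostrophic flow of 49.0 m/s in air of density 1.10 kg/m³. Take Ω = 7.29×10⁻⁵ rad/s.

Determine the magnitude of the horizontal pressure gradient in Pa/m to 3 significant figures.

4.51×10⁻³ Pa/m

Coriolis parameter at 35°N:
f = 2Ω sin φ = 2 × 7.29×10⁻⁵ × sin 35° = 8.36×10⁻⁵ s⁻¹
Geostrophic balance rearranged: |∂P/∂n| = f ρ V_g
|∂P/∂n| = 8.36×10⁻⁵ × 1.10 × 49.0 = 4.51×10⁻³ Pa/m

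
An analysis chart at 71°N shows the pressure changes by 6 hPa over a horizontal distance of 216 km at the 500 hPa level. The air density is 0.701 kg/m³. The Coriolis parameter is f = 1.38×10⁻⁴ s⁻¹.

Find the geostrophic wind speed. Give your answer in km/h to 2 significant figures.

100 km/h

Pressure gradient: |∂P/∂n| = 600 Pa / 216000 m = 2.78×10⁻³ Pa/m
Geostrophic balance (pressure-gradient force = Coriolis force):
V_g = (1/(fρ)) |∂P/∂n| = 2.78×10⁻³ / (1.38×10⁻⁴ × 0.701) = 28.7 m/s
Converting: 28.7 m/s × 3.6 = 100 km/h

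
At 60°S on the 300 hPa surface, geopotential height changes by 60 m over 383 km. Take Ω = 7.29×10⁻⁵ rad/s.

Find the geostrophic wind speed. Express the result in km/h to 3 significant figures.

Coriolis parameter at 60°S:
f = 2Ω sin φ = 2 × 7.29×10⁻⁵ × sin 60° = 1.26×10⁻⁴ s⁻¹
Height gradient: |∂Z/∂n| = 60 m / 383000 m = 1.57×10⁻⁴
On a pressure surface, geostrophic balance gives V_g = (g/f)|∂Z/∂n|:
V_g = 9.81 × 1.57×10⁻⁴ / 1.26×10⁻⁴ = 12.2 m/s
Converting: 12.2 m/s × 3.6 = 43.8 km/h

43.8 km/h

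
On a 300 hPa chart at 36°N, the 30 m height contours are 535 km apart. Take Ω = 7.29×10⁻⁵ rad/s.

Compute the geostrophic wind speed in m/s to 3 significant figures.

6.42 m/s

Coriolis parameter at 36°N:
f = 2Ω sin φ = 2 × 7.29×10⁻⁵ × sin 36° = 8.57×10⁻⁵ s⁻¹
Height gradient: |∂Z/∂n| = 30 m / 535000 m = 5.61×10⁻⁵
On a pressure surface, geostrophic balance gives V_g = (g/f)|∂Z/∂n|:
V_g = 9.81 × 5.61×10⁻⁵ / 8.57×10⁻⁵ = 6.42 m/s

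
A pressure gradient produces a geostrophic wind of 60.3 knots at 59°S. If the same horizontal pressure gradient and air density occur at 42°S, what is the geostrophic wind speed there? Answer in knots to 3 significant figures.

With the same pressure gradient and density, V_g ∝ 1/f ∝ 1/sin φ.
V₂ = V₁ · sin φ₁ / sin φ₂ = 60.3 × sin 59° / sin 42°
V₂ = 60.3 × 0.8572/0.6691 = 77.2 knots

77.2 knots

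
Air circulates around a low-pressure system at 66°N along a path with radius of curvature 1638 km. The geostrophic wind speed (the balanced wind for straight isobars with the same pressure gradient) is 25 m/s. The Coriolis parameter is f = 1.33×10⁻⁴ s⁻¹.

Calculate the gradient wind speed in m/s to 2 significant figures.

Around a low, centrifugal force acts outward with Coriolis, so pressure-gradient force balances both:
(1/ρ)|∂P/∂n| = fV + V²/R  →  V² + fR·V − fR·V_g = 0
With fR = 1.33×10⁻⁴ × 1638×10³ m = 218 m/s:
V = [−fR + √((fR)² + 4 fR V_g)]/2 = [−218 + √(218² + 4×218×25)]/2 = 22.6 m/s
Subgeostrophic (V < V_g = 25 m/s), as expected around a low.

23 m/s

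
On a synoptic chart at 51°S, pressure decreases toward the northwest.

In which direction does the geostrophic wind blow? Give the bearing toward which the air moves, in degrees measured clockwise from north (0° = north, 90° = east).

225°

The pressure-gradient force points toward the northwest (bearing 315°).
Geostrophic balance: in the Southern Hemisphere the Coriolis force deflects motion to the left, so the geostrophic wind blows 90° to the left of the pressure-gradient force (low pressure on the right).
Rotating 315° by 90° counterclockwise gives 225° — the wind blows toward the southwest.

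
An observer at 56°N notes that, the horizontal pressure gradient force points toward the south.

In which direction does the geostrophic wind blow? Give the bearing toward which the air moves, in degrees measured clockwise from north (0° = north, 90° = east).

The pressure-gradient force points toward the south (bearing 180°).
Geostrophic balance: in the Northern Hemisphere the Coriolis force deflects motion to the right, so the geostrophic wind blows 90° to the right of the pressure-gradient force (low pressure on the left).
Rotating 180° by 90° clockwise gives 270° — the wind blows toward the west.

270°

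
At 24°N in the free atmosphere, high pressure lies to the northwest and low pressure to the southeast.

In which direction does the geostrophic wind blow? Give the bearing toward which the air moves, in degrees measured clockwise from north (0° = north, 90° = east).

The pressure-gradient force points toward the southeast (bearing 135°).
Geostrophic balance: in the Northern Hemisphere the Coriolis force deflects motion to the right, so the geostrophic wind blows 90° to the right of the pressure-gradient force (low pressure on the left).
Rotating 135° by 90° clockwise gives 225° — the wind blows toward the southwest.

225°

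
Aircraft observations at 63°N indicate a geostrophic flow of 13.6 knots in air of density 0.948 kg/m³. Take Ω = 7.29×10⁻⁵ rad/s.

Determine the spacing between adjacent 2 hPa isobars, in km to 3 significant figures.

Coriolis parameter at 63°N:
f = 2Ω sin φ = 2 × 7.29×10⁻⁵ × sin 63° = 1.30×10⁻⁴ s⁻¹
Wind speed in SI: 13.6 knots = 7.00 m/s
Geostrophic balance rearranged: |∂P/∂n| = f ρ V_g
|∂P/∂n| = 1.30×10⁻⁴ × 0.948 × 7.00 = 8.62×10⁻⁴ Pa/m
Isobar spacing: Δn = ΔP/|∂P/∂n| = 200 Pa / 8.62×10⁻⁴ Pa/m = 232117 m ≈ 232 km

232 km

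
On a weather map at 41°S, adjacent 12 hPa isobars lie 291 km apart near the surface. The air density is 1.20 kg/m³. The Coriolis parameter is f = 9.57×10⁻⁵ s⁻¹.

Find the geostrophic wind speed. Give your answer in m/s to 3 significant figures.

35.9 m/s

Pressure gradient: |∂P/∂n| = 1200 Pa / 291000 m = 4.12×10⁻³ Pa/m
Geostrophic balance (pressure-gradient force = Coriolis force):
V_g = (1/(fρ)) |∂P/∂n| = 4.12×10⁻³ / (9.57×10⁻⁵ × 1.20) = 35.9 m/s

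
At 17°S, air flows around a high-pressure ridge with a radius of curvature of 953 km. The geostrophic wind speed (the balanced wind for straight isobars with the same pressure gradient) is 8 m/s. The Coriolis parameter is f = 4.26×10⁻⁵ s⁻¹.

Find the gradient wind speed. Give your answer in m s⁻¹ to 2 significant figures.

11 m s⁻¹

Around a high, pressure-gradient force acts outward with centrifugal, so Coriolis balances both:
fV = (1/ρ)|∂P/∂n| + V²/R  →  V² − fR·V + fR·V_g = 0
With fR = 4.26×10⁻⁵ × 953×10³ m = 40.6 m/s:
V = [fR − √((fR)² − 4 fR V_g)]/2 = [40.6 − √(40.6² − 4×40.6×8)]/2 = 11 m/s
Supergeostrophic (V > V_g = 8 m/s), as expected around a high.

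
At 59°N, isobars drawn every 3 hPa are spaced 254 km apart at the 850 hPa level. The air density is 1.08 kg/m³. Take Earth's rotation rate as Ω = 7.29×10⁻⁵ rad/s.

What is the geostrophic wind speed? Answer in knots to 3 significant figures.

17.0 knots

Coriolis parameter at 59°N:
f = 2Ω sin φ = 2 × 7.29×10⁻⁵ × sin 59° = 1.25×10⁻⁴ s⁻¹
Pressure gradient: |∂P/∂n| = 300 Pa / 254000 m = 1.18×10⁻³ Pa/m
Geostrophic balance (pressure-gradient force = Coriolis force):
V_g = (1/(fρ)) |∂P/∂n| = 1.18×10⁻³ / (1.25×10⁻⁴ × 1.08) = 8.75 m/s
Converting: 8.75 m/s × 1.944 = 17.0 knots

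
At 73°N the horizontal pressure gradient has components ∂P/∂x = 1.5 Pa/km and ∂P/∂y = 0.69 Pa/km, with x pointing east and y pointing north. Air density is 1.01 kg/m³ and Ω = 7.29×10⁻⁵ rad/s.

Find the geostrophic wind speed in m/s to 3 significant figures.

Coriolis parameter at 73°N:
f = 2Ω sin φ = 2 × 7.29×10⁻⁵ × sin 73° = 1.39×10⁻⁴ s⁻¹
Component geostrophic relations (x east, y north):
u_g = −(1/(fρ)) ∂P/∂y,  v_g = (1/(fρ)) ∂P/∂x
u_g = −(0.69×10⁻³)/(1.39×10⁻⁴ × 1.01) = −4.90 m/s;  v_g = (1.5×10⁻³)/(1.39×10⁻⁴ × 1.01) = 10.7 m/s
|V_g| = √(u_g² + v_g²) = 11.7 m/s

11.7 m/s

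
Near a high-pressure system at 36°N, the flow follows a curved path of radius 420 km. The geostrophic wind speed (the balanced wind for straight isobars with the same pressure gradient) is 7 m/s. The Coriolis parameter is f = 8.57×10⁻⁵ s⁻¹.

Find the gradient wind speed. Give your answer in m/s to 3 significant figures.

Around a high, pressure-gradient force acts outward with centrifugal, so Coriolis balances both:
fV = (1/ρ)|∂P/∂n| + V²/R  →  V² − fR·V + fR·V_g = 0
With fR = 8.57×10⁻⁵ × 420×10³ m = 36.0 m/s:
V = [fR − √((fR)² − 4 fR V_g)]/2 = [36.0 − √(36.0² − 4×36.0×7)]/2 = 9.52 m/s
Supergeostrophic (V > V_g = 7 m/s), as expected around a high.

9.52 m/s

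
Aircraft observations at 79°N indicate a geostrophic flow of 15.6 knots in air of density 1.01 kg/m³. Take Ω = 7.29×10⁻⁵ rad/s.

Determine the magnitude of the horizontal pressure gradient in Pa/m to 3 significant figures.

1.16×10⁻³ Pa/m

Coriolis parameter at 79°N:
f = 2Ω sin φ = 2 × 7.29×10⁻⁵ × sin 79° = 1.43×10⁻⁴ s⁻¹
Wind speed in SI: 15.6 knots = 8.03 m/s
Geostrophic balance rearranged: |∂P/∂n| = f ρ V_g
|∂P/∂n| = 1.43×10⁻⁴ × 1.01 × 8.03 = 1.16×10⁻³ Pa/m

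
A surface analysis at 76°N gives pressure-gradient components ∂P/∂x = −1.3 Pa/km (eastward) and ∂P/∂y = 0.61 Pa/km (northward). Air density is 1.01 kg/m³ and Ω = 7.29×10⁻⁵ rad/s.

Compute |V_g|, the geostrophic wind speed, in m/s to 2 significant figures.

Coriolis parameter at 76°N:
f = 2Ω sin φ = 2 × 7.29×10⁻⁵ × sin 76° = 1.41×10⁻⁴ s⁻¹
Component geostrophic relations (x east, y north):
u_g = −(1/(fρ)) ∂P/∂y,  v_g = (1/(fρ)) ∂P/∂x
u_g = −(0.61×10⁻³)/(1.41×10⁻⁴ × 1.01) = −4.27 m/s;  v_g = (−1.3×10⁻³)/(1.41×10⁻⁴ × 1.01) = −9.10 m/s
|V_g| = √(u_g² + v_g²) = 10.1 m/s

10 m/s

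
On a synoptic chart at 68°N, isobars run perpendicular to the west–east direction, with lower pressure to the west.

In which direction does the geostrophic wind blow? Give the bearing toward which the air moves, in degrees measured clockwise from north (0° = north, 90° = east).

000°

The pressure-gradient force points toward the west (bearing 270°).
Geostrophic balance: in the Northern Hemisphere the Coriolis force deflects motion to the right, so the geostrophic wind blows 90° to the right of the pressure-gradient force (low pressure on the left).
Rotating 270° by 90° clockwise gives 000° — the wind blows toward the north.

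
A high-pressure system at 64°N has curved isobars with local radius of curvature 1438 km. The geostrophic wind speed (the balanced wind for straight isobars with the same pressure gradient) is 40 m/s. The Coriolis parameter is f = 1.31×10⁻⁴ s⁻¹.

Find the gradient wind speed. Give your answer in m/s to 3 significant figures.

57.6 m/s

Around a high, pressure-gradient force acts outward with centrifugal, so Coriolis balances both:
fV = (1/ρ)|∂P/∂n| + V²/R  →  V² − fR·V + fR·V_g = 0
With fR = 1.31×10⁻⁴ × 1438×10³ m = 188 m/s:
V = [fR − √((fR)² − 4 fR V_g)]/2 = [188 − √(188² − 4×188×40)]/2 = 57.6 m/s
Supergeostrophic (V > V_g = 40 m/s), as expected around a high.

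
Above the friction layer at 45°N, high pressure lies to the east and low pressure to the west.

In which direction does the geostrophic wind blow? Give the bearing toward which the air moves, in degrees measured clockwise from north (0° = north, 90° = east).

000°

The pressure-gradient force points toward the west (bearing 270°).
Geostrophic balance: in the Northern Hemisphere the Coriolis force deflects motion to the right, so the geostrophic wind blows 90° to the right of the pressure-gradient force (low pressure on the left).
Rotating 270° by 90° clockwise gives 000° — the wind blows toward the north.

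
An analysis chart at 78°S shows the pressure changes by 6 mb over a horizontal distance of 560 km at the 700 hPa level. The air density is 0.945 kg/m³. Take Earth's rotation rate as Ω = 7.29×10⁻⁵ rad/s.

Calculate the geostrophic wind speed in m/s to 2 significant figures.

Coriolis parameter at 78°S:
f = 2Ω sin φ = 2 × 7.29×10⁻⁵ × sin 78° = 1.43×10⁻⁴ s⁻¹
Pressure gradient: |∂P/∂n| = 600 Pa / 560000 m = 1.07×10⁻³ Pa/m
Geostrophic balance (pressure-gradient force = Coriolis force):
V_g = (1/(fρ)) |∂P/∂n| = 1.07×10⁻³ / (1.43×10⁻⁴ × 0.945) = 7.95 m/s

8.0 m/s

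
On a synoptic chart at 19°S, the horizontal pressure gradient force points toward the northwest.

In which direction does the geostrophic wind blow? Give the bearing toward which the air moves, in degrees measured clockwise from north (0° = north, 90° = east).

The pressure-gradient force points toward the northwest (bearing 315°).
Geostrophic balance: in the Southern Hemisphere the Coriolis force deflects motion to the left, so the geostrophic wind blows 90° to the left of the pressure-gradient force (low pressure on the right).
Rotating 315° by 90° counterclockwise gives 225° — the wind blows toward the southwest.

225°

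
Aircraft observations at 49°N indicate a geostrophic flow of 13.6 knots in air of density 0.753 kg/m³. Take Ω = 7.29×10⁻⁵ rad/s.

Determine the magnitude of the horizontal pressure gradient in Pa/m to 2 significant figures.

5.8×10⁻⁴ Pa/m

Coriolis parameter at 49°N:
f = 2Ω sin φ = 2 × 7.29×10⁻⁵ × sin 49° = 1.10×10⁻⁴ s⁻¹
Wind speed in SI: 13.6 knots = 7.00 m/s
Geostrophic balance rearranged: |∂P/∂n| = f ρ V_g
|∂P/∂n| = 1.10×10⁻⁴ × 0.753 × 7.00 = 5.80×10⁻⁴ Pa/m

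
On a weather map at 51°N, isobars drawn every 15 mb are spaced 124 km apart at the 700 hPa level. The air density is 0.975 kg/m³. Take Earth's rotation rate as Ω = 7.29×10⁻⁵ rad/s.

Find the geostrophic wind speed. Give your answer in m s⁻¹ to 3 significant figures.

109 m s⁻¹

Coriolis parameter at 51°N:
f = 2Ω sin φ = 2 × 7.29×10⁻⁵ × sin 51° = 1.13×10⁻⁴ s⁻¹
Pressure gradient: |∂P/∂n| = 1500 Pa / 124000 m = 1.21×10⁻² Pa/m
Geostrophic balance (pressure-gradient force = Coriolis force):
V_g = (1/(fρ)) |∂P/∂n| = 1.21×10⁻² / (1.13×10⁻⁴ × 0.975) = 109 m/s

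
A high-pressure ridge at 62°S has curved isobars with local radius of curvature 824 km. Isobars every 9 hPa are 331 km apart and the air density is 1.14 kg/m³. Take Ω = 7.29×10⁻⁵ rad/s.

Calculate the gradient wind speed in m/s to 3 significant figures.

23.9 m/s

Coriolis parameter at 62°S:
f = 2Ω sin φ = 2 × 7.29×10⁻⁵ × sin 62° = 1.29×10⁻⁴ s⁻¹
Pressure gradient: |∂P/∂n| = 900 Pa / 331000 m = 2.72×10⁻³ Pa/m
Geostrophic speed: V_g = |∂P/∂n|/(fρ) = 2.72×10⁻³/(1.29×10⁻⁴ × 1.14) = 18.5 m/s
Around a high, pressure-gradient force acts outward with centrifugal, so Coriolis balances both:
fV = (1/ρ)|∂P/∂n| + V²/R  →  V² − fR·V + fR·V_g = 0
With fR = 1.29×10⁻⁴ × 824×10³ m = 106 m/s:
V = [fR − √((fR)² − 4 fR V_g)]/2 = [106 − √(106² − 4×106×18.5)]/2 = 23.9 m/s
Supergeostrophic (V > V_g = 18.5 m/s), as expected around a high.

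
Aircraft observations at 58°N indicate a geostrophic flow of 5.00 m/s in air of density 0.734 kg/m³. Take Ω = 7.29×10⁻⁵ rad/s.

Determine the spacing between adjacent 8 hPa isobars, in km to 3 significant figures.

Coriolis parameter at 58°N:
f = 2Ω sin φ = 2 × 7.29×10⁻⁵ × sin 58° = 1.24×10⁻⁴ s⁻¹
Geostrophic balance rearranged: |∂P/∂n| = f ρ V_g
|∂P/∂n| = 1.24×10⁻⁴ × 0.734 × 5.00 = 4.54×10⁻⁴ Pa/m
Isobar spacing: Δn = ΔP/|∂P/∂n| = 800 Pa / 4.54×10⁻⁴ Pa/m = 1762974 m ≈ 1760 km

1760 km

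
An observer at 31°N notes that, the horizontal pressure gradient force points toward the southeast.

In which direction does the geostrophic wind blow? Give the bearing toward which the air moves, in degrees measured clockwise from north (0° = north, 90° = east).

225°

The pressure-gradient force points toward the southeast (bearing 135°).
Geostrophic balance: in the Northern Hemisphere the Coriolis force deflects motion to the right, so the geostrophic wind blows 90° to the right of the pressure-gradient force (low pressure on the left).
Rotating 135° by 90° clockwise gives 225° — the wind blows toward the southwest.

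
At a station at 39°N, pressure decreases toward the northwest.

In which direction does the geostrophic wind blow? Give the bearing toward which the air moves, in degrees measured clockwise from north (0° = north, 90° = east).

045°

The pressure-gradient force points toward the northwest (bearing 315°).
Geostrophic balance: in the Northern Hemisphere the Coriolis force deflects motion to the right, so the geostrophic wind blows 90° to the right of the pressure-gradient force (low pressure on the left).
Rotating 315° by 90° clockwise gives 045° — the wind blows toward the northeast.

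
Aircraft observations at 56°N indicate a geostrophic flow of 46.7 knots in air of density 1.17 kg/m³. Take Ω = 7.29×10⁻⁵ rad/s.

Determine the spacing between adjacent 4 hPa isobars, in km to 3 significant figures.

Coriolis parameter at 56°N:
f = 2Ω sin φ = 2 × 7.29×10⁻⁵ × sin 56° = 1.21×10⁻⁴ s⁻¹
Wind speed in SI: 46.7 knots = 24.0 m/s
Geostrophic balance rearranged: |∂P/∂n| = f ρ V_g
|∂P/∂n| = 1.21×10⁻⁴ × 1.17 × 24.0 = 3.40×10⁻³ Pa/m
Isobar spacing: Δn = ΔP/|∂P/∂n| = 400 Pa / 3.40×10⁻³ Pa/m = 117730 m ≈ 118 km

118 km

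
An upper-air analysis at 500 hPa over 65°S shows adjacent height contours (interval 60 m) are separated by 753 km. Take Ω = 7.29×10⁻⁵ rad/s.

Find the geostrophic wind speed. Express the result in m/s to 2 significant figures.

Coriolis parameter at 65°S:
f = 2Ω sin φ = 2 × 7.29×10⁻⁵ × sin 65° = 1.32×10⁻⁴ s⁻¹
Height gradient: |∂Z/∂n| = 60 m / 753000 m = 7.97×10⁻⁵
On a pressure surface, geostrophic balance gives V_g = (g/f)|∂Z/∂n|:
V_g = 9.81 × 7.97×10⁻⁵ / 1.32×10⁻⁴ = 5.92 m/s

5.9 m/s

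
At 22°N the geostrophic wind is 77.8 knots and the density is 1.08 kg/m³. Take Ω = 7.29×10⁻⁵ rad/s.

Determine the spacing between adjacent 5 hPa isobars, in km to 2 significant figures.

210 km

Coriolis parameter at 22°N:
f = 2Ω sin φ = 2 × 7.29×10⁻⁵ × sin 22° = 5.46×10⁻⁵ s⁻¹
Wind speed in SI: 77.8 knots = 40.0 m/s
Geostrophic balance rearranged: |∂P/∂n| = f ρ V_g
|∂P/∂n| = 5.46×10⁻⁵ × 1.08 × 40.0 = 2.36×10⁻³ Pa/m
Isobar spacing: Δn = ΔP/|∂P/∂n| = 500 Pa / 2.36×10⁻³ Pa/m = 211785 m ≈ 210 km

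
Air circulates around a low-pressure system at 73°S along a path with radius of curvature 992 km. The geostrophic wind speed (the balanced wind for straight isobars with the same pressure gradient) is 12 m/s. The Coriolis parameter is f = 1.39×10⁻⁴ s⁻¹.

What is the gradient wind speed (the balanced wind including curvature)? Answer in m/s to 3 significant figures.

Around a low, centrifugal force acts outward with Coriolis, so pressure-gradient force balances both:
(1/ρ)|∂P/∂n| = fV + V²/R  →  V² + fR·V − fR·V_g = 0
With fR = 1.39×10⁻⁴ × 992×10³ m = 138 m/s:
V = [−fR + √((fR)² + 4 fR V_g)]/2 = [−138 + √(138² + 4×138×12)]/2 = 11.1 m/s
Subgeostrophic (V < V_g = 12 m/s), as expected around a low.

11.1 m/s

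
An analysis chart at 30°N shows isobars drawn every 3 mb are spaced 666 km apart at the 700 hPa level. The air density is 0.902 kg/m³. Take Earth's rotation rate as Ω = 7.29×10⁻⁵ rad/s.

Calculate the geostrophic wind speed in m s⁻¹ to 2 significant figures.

6.9 m s⁻¹

Coriolis parameter at 30°N:
f = 2Ω sin φ = 2 × 7.29×10⁻⁵ × sin 30° = 7.29×10⁻⁵ s⁻¹
Pressure gradient: |∂P/∂n| = 300 Pa / 666000 m = 4.50×10⁻⁴ Pa/m
Geostrophic balance (pressure-gradient force = Coriolis force):
V_g = (1/(fρ)) |∂P/∂n| = 4.50×10⁻⁴ / (7.29×10⁻⁵ × 0.902) = 6.85 m/s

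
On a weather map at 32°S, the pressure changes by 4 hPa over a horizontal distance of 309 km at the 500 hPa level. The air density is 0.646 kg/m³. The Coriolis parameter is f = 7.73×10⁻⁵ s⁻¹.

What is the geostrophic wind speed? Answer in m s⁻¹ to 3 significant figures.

Pressure gradient: |∂P/∂n| = 400 Pa / 309000 m = 1.29×10⁻³ Pa/m
Geostrophic balance (pressure-gradient force = Coriolis force):
V_g = (1/(fρ)) |∂P/∂n| = 1.29×10⁻³ / (7.73×10⁻⁵ × 0.646) = 25.9 m/s

25.9 m s⁻¹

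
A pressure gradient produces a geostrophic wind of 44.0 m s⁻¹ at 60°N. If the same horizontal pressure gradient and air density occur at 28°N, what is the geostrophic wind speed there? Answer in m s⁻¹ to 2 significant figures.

81 m s⁻¹

With the same pressure gradient and density, V_g ∝ 1/f ∝ 1/sin φ.
V₂ = V₁ · sin φ₁ / sin φ₂ = 44.0 × sin 60° / sin 28°
V₂ = 44.0 × 0.8660/0.4695 = 81 m s⁻¹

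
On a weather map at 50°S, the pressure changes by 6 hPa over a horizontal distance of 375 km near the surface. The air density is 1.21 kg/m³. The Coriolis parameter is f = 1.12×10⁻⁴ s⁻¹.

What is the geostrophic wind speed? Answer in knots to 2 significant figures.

Pressure gradient: |∂P/∂n| = 600 Pa / 375000 m = 1.60×10⁻³ Pa/m
Geostrophic balance (pressure-gradient force = Coriolis force):
V_g = (1/(fρ)) |∂P/∂n| = 1.60×10⁻³ / (1.12×10⁻⁴ × 1.21) = 11.8 m/s
Converting: 11.8 m/s × 1.944 = 23 knots

23 knots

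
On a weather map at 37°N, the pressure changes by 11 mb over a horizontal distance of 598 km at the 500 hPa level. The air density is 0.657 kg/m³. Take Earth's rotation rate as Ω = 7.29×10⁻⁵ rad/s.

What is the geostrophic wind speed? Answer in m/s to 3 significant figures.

Coriolis parameter at 37°N:
f = 2Ω sin φ = 2 × 7.29×10⁻⁵ × sin 37° = 8.77×10⁻⁵ s⁻¹
Pressure gradient: |∂P/∂n| = 1100 Pa / 598000 m = 1.84×10⁻³ Pa/m
Geostrophic balance (pressure-gradient force = Coriolis force):
V_g = (1/(fρ)) |∂P/∂n| = 1.84×10⁻³ / (8.77×10⁻⁵ × 0.657) = 31.9 m/s

31.9 m/s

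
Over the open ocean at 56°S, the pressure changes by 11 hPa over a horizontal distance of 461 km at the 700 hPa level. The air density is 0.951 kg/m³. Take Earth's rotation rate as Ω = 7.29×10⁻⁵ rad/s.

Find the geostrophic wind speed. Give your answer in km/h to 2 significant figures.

75 km/h

Coriolis parameter at 56°S:
f = 2Ω sin φ = 2 × 7.29×10⁻⁵ × sin 56° = 1.21×10⁻⁴ s⁻¹
Pressure gradient: |∂P/∂n| = 1100 Pa / 461000 m = 2.39×10⁻³ Pa/m
Geostrophic balance (pressure-gradient force = Coriolis force):
V_g = (1/(fρ)) |∂P/∂n| = 2.39×10⁻³ / (1.21×10⁻⁴ × 0.951) = 20.8 m/s
Converting: 20.8 m/s × 3.6 = 75 km/h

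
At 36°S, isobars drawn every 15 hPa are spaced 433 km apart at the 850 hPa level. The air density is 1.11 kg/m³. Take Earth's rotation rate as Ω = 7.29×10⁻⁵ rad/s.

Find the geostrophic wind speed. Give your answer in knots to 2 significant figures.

71 knots

Coriolis parameter at 36°S:
f = 2Ω sin φ = 2 × 7.29×10⁻⁵ × sin 36° = 8.57×10⁻⁵ s⁻¹
Pressure gradient: |∂P/∂n| = 1500 Pa / 433000 m = 3.46×10⁻³ Pa/m
Geostrophic balance (pressure-gradient force = Coriolis force):
V_g = (1/(fρ)) |∂P/∂n| = 3.46×10⁻³ / (8.57×10⁻⁵ × 1.11) = 36.4 m/s
Converting: 36.4 m/s × 1.944 = 71 knots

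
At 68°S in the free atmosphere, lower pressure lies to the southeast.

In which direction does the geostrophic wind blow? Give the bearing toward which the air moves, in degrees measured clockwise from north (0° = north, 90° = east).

045°

The pressure-gradient force points toward the southeast (bearing 135°).
Geostrophic balance: in the Southern Hemisphere the Coriolis force deflects motion to the left, so the geostrophic wind blows 90° to the left of the pressure-gradient force (low pressure on the right).
Rotating 135° by 90° counterclockwise gives 045° — the wind blows toward the northeast.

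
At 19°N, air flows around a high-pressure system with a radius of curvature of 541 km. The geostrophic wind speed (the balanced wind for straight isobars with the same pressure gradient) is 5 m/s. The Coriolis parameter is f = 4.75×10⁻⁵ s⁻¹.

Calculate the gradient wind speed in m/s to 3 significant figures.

Around a high, pressure-gradient force acts outward with centrifugal, so Coriolis balances both:
fV = (1/ρ)|∂P/∂n| + V²/R  →  V² − fR·V + fR·V_g = 0
With fR = 4.75×10⁻⁵ × 541×10³ m = 25.7 m/s:
V = [fR − √((fR)² − 4 fR V_g)]/2 = [25.7 − √(25.7² − 4×25.7×5)]/2 = 6.8 m/s
Supergeostrophic (V > V_g = 5 m/s), as expected around a high.

6.80 m/s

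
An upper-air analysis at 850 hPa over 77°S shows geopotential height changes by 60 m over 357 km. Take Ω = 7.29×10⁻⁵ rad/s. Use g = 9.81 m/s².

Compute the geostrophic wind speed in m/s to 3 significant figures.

Coriolis parameter at 77°S:
f = 2Ω sin φ = 2 × 7.29×10⁻⁵ × sin 77° = 1.42×10⁻⁴ s⁻¹
Height gradient: |∂Z/∂n| = 60 m / 357000 m = 1.68×10⁻⁴
On a pressure surface, geostrophic balance gives V_g = (g/f)|∂Z/∂n|:
V_g = 9.81 × 1.68×10⁻⁴ / 1.42×10⁻⁴ = 11.6 m/s

11.6 m/s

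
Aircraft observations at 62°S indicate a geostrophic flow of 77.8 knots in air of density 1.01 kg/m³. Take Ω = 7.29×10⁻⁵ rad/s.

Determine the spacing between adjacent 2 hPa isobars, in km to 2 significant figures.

38 km

Coriolis parameter at 62°S:
f = 2Ω sin φ = 2 × 7.29×10⁻⁵ × sin 62° = 1.29×10⁻⁴ s⁻¹
Wind speed in SI: 77.8 knots = 40.0 m/s
Geostrophic balance rearranged: |∂P/∂n| = f ρ V_g
|∂P/∂n| = 1.29×10⁻⁴ × 1.01 × 40.0 = 5.20×10⁻³ Pa/m
Isobar spacing: Δn = ΔP/|∂P/∂n| = 200 Pa / 5.20×10⁻³ Pa/m = 38432 m ≈ 38 km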